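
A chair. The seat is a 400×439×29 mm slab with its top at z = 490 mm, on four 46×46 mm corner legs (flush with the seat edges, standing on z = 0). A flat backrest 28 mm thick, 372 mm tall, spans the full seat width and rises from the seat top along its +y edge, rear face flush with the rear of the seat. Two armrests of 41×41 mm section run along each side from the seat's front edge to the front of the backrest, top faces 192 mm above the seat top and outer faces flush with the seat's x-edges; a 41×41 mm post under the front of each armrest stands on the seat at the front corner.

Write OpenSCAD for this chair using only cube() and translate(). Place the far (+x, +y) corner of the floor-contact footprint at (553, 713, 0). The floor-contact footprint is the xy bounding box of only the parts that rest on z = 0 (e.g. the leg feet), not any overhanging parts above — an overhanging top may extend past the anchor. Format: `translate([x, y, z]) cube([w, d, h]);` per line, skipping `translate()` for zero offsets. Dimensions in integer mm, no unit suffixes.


translate([153, 274, 461]) cube([400, 439, 29]);
translate([153, 274, 0]) cube([46, 46, 461]);
translate([507, 274, 0]) cube([46, 46, 461]);
translate([153, 667, 0]) cube([46, 46, 461]);
translate([507, 667, 0]) cube([46, 46, 461]);
translate([153, 685, 490]) cube([400, 28, 372]);
translate([153, 274, 641]) cube([41, 411, 41]);
translate([512, 274, 641]) cube([41, 411, 41]);
translate([153, 274, 490]) cube([41, 41, 151]);
translate([512, 274, 490]) cube([41, 41, 151]);


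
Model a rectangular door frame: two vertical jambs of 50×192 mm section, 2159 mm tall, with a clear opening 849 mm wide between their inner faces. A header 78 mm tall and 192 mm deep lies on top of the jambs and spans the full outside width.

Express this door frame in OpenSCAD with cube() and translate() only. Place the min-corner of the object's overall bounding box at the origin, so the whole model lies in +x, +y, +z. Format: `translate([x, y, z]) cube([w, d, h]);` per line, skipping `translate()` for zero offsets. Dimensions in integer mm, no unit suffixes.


cube([50, 192, 2159]);
translate([899, 0, 0]) cube([50, 192, 2159]);
translate([0, 0, 2159]) cube([949, 192, 78]);


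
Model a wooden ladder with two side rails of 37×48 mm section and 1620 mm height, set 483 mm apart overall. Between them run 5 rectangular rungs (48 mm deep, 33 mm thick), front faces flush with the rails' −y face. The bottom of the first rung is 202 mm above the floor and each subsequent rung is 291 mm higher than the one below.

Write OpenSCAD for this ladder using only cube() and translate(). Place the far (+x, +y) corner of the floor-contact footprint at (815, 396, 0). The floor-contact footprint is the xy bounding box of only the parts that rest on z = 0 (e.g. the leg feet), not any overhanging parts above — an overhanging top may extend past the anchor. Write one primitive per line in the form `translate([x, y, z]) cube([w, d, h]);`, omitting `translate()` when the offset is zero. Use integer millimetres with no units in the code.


translate([332, 348, 0]) cube([37, 48, 1620]);
translate([778, 348, 0]) cube([37, 48, 1620]);
translate([369, 348, 202]) cube([409, 48, 33]);
translate([369, 348, 493]) cube([409, 48, 33]);
translate([369, 348, 784]) cube([409, 48, 33]);
translate([369, 348, 1075]) cube([409, 48, 33]);
translate([369, 348, 1366]) cube([409, 48, 33]);


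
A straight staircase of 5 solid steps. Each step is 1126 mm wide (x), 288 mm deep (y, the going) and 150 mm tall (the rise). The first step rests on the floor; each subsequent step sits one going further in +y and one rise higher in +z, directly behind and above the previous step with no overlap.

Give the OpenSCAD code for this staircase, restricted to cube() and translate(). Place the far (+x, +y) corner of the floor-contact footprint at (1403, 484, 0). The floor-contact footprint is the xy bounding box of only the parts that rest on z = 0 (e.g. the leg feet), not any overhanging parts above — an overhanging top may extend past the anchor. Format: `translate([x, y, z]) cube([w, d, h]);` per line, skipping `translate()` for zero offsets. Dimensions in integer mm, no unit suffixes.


translate([277, 196, 0]) cube([1126, 288, 150]);
translate([277, 484, 150]) cube([1126, 288, 150]);
translate([277, 772, 300]) cube([1126, 288, 150]);
translate([277, 1060, 450]) cube([1126, 288, 150]);
translate([277, 1348, 600]) cube([1126, 288, 150]);


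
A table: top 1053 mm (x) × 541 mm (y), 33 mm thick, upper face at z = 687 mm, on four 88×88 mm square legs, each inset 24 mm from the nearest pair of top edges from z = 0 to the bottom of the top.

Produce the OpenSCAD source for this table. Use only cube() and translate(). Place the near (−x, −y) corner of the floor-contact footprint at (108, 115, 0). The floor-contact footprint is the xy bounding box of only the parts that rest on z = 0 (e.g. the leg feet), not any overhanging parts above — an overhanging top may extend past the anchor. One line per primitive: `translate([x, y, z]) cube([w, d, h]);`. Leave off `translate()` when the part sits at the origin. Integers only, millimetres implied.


translate([84, 91, 654]) cube([1053, 541, 33]);
translate([108, 115, 0]) cube([88, 88, 654]);
translate([1025, 115, 0]) cube([88, 88, 654]);
translate([108, 520, 0]) cube([88, 88, 654]);
translate([1025, 520, 0]) cube([88, 88, 654]);


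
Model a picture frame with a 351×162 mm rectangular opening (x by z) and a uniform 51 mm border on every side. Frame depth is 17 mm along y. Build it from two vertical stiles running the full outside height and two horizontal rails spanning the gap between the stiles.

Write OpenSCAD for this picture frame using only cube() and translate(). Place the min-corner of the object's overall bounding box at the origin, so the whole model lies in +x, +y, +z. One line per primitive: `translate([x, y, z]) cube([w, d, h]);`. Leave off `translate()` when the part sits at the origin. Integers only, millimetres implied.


cube([51, 17, 264]);
translate([402, 0, 0]) cube([51, 17, 264]);
translate([51, 0, 0]) cube([351, 17, 51]);
translate([51, 0, 213]) cube([351, 17, 51]);


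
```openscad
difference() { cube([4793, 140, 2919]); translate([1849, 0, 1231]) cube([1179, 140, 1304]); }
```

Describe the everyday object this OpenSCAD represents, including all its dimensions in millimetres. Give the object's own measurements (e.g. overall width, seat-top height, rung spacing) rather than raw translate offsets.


A wall 4793 mm long (x), 140 mm thick (y), 2919 mm tall, with a rectangular window opening cut through it. The opening is 1179 mm wide and 1304 mm tall; its sill is at z = 1231 mm and its near (−x) edge is 1849 mm from the wall's −x end. The opening passes through the full wall thickness.


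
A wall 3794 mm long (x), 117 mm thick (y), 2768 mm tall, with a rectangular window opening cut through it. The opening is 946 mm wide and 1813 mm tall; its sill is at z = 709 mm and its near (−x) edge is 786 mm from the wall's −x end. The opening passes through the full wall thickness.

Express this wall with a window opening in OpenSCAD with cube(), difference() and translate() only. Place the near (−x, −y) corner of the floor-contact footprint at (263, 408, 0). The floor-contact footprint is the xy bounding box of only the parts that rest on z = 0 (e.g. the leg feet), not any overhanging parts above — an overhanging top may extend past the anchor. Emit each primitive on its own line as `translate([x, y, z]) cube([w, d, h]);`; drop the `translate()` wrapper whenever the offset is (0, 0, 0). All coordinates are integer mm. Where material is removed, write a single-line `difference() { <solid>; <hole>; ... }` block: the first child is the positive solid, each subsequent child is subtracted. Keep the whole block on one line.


difference() { translate([263, 408, 0]) cube([3794, 117, 2768]); translate([1049, 408, 709]) cube([946, 117, 1813]); }


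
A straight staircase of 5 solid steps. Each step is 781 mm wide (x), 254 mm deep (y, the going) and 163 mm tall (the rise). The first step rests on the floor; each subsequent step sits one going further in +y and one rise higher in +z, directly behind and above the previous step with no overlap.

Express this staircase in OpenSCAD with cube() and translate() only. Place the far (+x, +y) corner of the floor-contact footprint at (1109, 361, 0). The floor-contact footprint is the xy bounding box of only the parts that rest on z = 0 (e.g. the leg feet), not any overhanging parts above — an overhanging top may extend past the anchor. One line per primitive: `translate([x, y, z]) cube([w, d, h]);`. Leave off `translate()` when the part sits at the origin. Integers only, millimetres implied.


translate([328, 107, 0]) cube([781, 254, 163]);
translate([328, 361, 163]) cube([781, 254, 163]);
translate([328, 615, 326]) cube([781, 254, 163]);
translate([328, 869, 489]) cube([781, 254, 163]);
translate([328, 1123, 652]) cube([781, 254, 163]);


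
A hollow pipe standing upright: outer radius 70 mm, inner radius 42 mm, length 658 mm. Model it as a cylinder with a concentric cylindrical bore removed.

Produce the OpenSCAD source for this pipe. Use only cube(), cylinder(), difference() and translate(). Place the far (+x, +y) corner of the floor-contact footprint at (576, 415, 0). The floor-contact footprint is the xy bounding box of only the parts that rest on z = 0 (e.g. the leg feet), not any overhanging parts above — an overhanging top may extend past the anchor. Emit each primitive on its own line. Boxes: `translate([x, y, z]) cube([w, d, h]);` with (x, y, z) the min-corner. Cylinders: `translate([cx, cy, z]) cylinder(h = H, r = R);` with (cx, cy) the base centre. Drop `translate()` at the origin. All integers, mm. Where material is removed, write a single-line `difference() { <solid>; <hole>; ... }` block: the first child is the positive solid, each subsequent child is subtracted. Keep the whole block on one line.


difference() { translate([506, 345, 0]) cylinder(h = 658, r = 70); translate([506, 345, 0]) cylinder(h = 658, r = 42); }


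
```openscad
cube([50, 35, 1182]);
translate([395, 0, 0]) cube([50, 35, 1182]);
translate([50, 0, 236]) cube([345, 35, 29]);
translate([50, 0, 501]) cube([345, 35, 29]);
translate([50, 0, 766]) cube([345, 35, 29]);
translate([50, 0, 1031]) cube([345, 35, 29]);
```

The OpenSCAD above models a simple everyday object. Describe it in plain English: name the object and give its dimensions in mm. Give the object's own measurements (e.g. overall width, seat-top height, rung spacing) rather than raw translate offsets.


A straight ladder. Two 50×35 mm vertical rails, 1182 mm tall, stand 445 mm apart (outside-to-outside) with their front faces coplanar on the −y side. 4 rungs, each 35 mm deep and 29 mm tall, span between the inner faces of the rails, front faces flush with the rails. The lowest rung's underside is at z = 236 mm and rungs are spaced 265 mm apart (underside to underside).


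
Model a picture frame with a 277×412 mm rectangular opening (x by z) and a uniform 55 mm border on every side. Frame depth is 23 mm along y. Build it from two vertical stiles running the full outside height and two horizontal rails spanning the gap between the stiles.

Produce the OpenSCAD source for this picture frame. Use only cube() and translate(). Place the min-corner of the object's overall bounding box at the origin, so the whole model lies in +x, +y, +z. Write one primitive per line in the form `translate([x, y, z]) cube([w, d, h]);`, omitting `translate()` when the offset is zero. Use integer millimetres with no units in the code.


cube([55, 23, 522]);
translate([332, 0, 0]) cube([55, 23, 522]);
translate([55, 0, 0]) cube([277, 23, 55]);
translate([55, 0, 467]) cube([277, 23, 55]);


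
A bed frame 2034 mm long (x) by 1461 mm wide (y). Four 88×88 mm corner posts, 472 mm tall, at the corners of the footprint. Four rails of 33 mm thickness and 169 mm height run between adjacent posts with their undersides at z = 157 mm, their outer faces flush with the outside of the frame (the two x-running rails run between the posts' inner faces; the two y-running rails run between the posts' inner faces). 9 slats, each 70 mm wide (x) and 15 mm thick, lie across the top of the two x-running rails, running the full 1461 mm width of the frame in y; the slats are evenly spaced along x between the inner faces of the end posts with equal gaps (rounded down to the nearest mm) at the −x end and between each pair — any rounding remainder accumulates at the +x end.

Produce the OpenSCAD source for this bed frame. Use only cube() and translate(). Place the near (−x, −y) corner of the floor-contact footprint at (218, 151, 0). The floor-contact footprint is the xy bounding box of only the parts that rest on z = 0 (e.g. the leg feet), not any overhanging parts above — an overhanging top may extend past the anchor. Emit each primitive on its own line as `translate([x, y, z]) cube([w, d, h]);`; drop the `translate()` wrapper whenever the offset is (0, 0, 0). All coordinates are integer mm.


translate([218, 151, 0]) cube([88, 88, 472]);
translate([218, 1524, 0]) cube([88, 88, 472]);
translate([2164, 151, 0]) cube([88, 88, 472]);
translate([2164, 1524, 0]) cube([88, 88, 472]);
translate([306, 151, 157]) cube([1858, 33, 169]);
translate([306, 1579, 157]) cube([1858, 33, 169]);
translate([218, 239, 157]) cube([33, 1285, 169]);
translate([2219, 239, 157]) cube([33, 1285, 169]);
translate([428, 151, 326]) cube([70, 1461, 15]);
translate([620, 151, 326]) cube([70, 1461, 15]);
translate([812, 151, 326]) cube([70, 1461, 15]);
translate([1004, 151, 326]) cube([70, 1461, 15]);
translate([1196, 151, 326]) cube([70, 1461, 15]);
translate([1388, 151, 326]) cube([70, 1461, 15]);
translate([1580, 151, 326]) cube([70, 1461, 15]);
translate([1772, 151, 326]) cube([70, 1461, 15]);
translate([1964, 151, 326]) cube([70, 1461, 15]);


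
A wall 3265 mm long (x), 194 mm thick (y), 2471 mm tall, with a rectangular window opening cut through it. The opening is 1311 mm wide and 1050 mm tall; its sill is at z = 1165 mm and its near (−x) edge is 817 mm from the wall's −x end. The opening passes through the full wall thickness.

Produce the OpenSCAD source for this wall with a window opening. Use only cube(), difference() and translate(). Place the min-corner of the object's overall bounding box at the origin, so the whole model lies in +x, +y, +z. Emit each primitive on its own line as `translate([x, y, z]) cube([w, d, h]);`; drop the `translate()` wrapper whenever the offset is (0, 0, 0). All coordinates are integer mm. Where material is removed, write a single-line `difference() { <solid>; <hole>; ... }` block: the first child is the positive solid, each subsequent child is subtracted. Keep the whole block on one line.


difference() { cube([3265, 194, 2471]); translate([817, 0, 1165]) cube([1311, 194, 1050]); }


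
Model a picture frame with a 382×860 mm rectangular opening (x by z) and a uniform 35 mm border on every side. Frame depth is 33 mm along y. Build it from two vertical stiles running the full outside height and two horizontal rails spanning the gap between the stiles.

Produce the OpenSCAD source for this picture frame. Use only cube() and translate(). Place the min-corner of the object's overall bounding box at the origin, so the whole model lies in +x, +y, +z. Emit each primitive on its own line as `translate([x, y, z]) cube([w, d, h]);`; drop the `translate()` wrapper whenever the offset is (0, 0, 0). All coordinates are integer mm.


cube([35, 33, 930]);
translate([417, 0, 0]) cube([35, 33, 930]);
translate([35, 0, 0]) cube([382, 33, 35]);
translate([35, 0, 895]) cube([382, 33, 35]);


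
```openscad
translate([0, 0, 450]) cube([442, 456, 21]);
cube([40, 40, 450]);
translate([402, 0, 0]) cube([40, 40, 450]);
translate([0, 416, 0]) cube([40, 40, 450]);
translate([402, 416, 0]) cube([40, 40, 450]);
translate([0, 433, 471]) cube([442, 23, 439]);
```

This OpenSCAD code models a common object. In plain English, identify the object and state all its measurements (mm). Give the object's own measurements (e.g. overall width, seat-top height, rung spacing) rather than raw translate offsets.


A chair. The seat is a 442×456×21 mm slab with its top at z = 471 mm, on four 40×40 mm corner legs (flush with the seat edges, standing on z = 0). A flat backrest 23 mm thick, 439 mm tall, spans the full seat width and rises from the seat top along its +y edge, rear face flush with the rear of the seat.


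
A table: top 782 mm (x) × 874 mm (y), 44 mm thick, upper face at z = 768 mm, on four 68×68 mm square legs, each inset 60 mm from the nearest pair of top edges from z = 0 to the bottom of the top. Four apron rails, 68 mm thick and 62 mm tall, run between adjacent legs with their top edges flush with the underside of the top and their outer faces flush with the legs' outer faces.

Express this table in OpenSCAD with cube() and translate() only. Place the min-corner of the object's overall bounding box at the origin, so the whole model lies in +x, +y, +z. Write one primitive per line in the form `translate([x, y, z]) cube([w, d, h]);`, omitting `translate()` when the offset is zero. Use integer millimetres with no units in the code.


// leg_h = 768 - 44 = 724
// apron z = 724 - 62 = 662
translate([0, 0, 724]) cube([782, 874, 44]);
translate([60, 60, 0]) cube([68, 68, 724]);
translate([654, 60, 0]) cube([68, 68, 724]);
translate([60, 746, 0]) cube([68, 68, 724]);
translate([654, 746, 0]) cube([68, 68, 724]);
translate([128, 60, 662]) cube([526, 68, 62]);
translate([128, 746, 662]) cube([526, 68, 62]);
translate([60, 128, 662]) cube([68, 618, 62]);
translate([654, 128, 662]) cube([68, 618, 62]);


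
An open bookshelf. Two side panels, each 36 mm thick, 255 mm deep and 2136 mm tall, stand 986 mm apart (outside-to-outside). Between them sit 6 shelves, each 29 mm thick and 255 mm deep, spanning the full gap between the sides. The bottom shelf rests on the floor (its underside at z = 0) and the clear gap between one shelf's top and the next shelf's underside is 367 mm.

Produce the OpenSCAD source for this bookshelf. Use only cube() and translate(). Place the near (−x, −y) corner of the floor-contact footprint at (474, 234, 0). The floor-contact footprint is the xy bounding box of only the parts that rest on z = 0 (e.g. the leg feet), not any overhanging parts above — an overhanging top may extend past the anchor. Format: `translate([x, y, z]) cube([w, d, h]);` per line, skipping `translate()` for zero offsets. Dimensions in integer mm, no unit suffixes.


translate([474, 234, 0]) cube([36, 255, 2136]);
translate([1424, 234, 0]) cube([36, 255, 2136]);
translate([510, 234, 0]) cube([914, 255, 29]);
translate([510, 234, 396]) cube([914, 255, 29]);
translate([510, 234, 792]) cube([914, 255, 29]);
translate([510, 234, 1188]) cube([914, 255, 29]);
translate([510, 234, 1584]) cube([914, 255, 29]);
translate([510, 234, 1980]) cube([914, 255, 29]);


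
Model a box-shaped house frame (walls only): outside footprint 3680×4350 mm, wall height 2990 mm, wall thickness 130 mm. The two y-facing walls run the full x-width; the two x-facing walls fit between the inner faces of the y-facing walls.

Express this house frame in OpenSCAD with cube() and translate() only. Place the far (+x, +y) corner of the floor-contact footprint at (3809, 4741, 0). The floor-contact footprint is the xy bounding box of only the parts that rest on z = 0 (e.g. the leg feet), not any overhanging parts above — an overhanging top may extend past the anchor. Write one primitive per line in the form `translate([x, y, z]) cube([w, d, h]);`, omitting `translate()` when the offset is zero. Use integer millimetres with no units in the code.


translate([129, 391, 0]) cube([3680, 130, 2990]);
translate([129, 4611, 0]) cube([3680, 130, 2990]);
translate([129, 521, 0]) cube([130, 4090, 2990]);
translate([3679, 521, 0]) cube([130, 4090, 2990]);


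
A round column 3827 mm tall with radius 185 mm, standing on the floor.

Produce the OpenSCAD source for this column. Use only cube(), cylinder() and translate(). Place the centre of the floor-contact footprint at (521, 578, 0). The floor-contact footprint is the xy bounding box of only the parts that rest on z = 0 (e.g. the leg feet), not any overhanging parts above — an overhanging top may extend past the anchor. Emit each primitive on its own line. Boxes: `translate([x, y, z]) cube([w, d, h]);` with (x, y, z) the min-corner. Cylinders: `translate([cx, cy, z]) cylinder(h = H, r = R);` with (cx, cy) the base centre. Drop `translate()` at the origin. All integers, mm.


translate([521, 578, 0]) cylinder(h = 3827, r = 185);


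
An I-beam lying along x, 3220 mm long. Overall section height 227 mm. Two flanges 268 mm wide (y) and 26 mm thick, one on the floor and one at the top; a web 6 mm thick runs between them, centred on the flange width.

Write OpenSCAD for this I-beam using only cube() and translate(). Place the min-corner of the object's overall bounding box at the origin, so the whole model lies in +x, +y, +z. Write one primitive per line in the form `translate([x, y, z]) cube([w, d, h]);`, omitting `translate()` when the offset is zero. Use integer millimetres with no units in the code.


cube([3220, 268, 26]);
translate([0, 131, 26]) cube([3220, 6, 175]);
translate([0, 0, 201]) cube([3220, 268, 26]);


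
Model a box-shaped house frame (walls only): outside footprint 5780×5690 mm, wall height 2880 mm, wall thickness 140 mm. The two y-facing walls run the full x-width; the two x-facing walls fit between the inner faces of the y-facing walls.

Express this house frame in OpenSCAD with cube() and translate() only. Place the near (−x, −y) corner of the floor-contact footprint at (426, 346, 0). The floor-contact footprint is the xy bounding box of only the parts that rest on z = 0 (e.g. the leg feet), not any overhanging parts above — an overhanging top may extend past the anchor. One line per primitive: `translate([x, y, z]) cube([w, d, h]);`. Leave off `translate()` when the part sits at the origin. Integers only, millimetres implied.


translate([426, 346, 0]) cube([5780, 140, 2880]);
translate([426, 5896, 0]) cube([5780, 140, 2880]);
translate([426, 486, 0]) cube([140, 5410, 2880]);
translate([6066, 486, 0]) cube([140, 5410, 2880]);


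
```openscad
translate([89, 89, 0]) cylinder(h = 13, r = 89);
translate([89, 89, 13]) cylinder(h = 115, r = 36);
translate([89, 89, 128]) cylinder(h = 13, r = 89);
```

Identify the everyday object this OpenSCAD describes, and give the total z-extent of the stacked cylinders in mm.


A spool. The overall height is 141 mm.

Three coaxial cylinders, large–small–large — a spool. Two 13 mm flanges and a 115 mm core give 13 + 115 + 13 = 141 mm.


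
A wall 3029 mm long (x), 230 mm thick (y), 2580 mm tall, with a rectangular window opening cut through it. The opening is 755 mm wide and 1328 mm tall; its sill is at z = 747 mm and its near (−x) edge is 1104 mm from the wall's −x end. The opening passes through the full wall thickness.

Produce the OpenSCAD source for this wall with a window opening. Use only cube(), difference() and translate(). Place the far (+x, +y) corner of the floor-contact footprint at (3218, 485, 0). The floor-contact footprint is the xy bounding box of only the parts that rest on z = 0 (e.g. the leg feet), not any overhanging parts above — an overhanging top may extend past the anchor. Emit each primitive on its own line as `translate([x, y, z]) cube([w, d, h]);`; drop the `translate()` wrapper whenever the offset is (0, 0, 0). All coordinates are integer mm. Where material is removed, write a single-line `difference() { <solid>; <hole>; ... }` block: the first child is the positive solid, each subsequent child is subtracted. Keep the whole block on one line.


difference() { translate([189, 255, 0]) cube([3029, 230, 2580]); translate([1293, 255, 747]) cube([755, 230, 1328]); }


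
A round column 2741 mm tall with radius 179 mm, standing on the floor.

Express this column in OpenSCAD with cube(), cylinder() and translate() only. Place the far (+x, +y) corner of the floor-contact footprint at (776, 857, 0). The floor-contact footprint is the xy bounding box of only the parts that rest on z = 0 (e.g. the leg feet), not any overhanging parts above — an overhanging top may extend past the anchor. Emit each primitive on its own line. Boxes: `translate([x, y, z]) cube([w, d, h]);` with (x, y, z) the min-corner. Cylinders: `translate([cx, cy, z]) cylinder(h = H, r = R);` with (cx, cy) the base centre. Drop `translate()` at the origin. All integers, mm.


translate([597, 678, 0]) cylinder(h = 2741, r = 179);


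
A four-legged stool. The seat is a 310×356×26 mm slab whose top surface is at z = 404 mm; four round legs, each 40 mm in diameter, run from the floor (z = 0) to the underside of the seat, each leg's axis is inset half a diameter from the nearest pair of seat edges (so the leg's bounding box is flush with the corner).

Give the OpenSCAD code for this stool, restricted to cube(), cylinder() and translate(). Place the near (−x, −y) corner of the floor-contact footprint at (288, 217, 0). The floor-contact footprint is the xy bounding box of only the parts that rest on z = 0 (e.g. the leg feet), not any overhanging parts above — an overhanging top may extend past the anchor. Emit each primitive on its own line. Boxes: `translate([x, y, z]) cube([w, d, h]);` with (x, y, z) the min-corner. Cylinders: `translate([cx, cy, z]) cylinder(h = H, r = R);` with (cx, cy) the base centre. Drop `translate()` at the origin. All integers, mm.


// leg_h = 404 - 26 = 378
translate([288, 217, 378]) cube([310, 356, 26]);
translate([308, 237, 0]) cylinder(h = 378, r = 20);
translate([578, 237, 0]) cylinder(h = 378, r = 20);
translate([308, 553, 0]) cylinder(h = 378, r = 20);
translate([578, 553, 0]) cylinder(h = 378, r = 20);


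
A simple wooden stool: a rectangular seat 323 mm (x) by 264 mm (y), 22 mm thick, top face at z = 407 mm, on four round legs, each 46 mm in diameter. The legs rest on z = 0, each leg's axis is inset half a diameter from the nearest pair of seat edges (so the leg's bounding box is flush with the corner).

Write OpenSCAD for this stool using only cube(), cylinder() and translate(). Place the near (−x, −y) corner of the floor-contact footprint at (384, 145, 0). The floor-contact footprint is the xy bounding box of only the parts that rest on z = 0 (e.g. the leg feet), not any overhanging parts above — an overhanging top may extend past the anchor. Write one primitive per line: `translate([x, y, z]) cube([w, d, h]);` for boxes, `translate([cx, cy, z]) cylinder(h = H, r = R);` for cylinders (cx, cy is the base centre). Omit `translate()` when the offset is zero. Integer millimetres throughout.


translate([384, 145, 385]) cube([323, 264, 22]);
translate([407, 168, 0]) cylinder(h = 385, r = 23);
translate([684, 168, 0]) cylinder(h = 385, r = 23);
translate([407, 386, 0]) cylinder(h = 385, r = 23);
translate([684, 386, 0]) cylinder(h = 385, r = 23);


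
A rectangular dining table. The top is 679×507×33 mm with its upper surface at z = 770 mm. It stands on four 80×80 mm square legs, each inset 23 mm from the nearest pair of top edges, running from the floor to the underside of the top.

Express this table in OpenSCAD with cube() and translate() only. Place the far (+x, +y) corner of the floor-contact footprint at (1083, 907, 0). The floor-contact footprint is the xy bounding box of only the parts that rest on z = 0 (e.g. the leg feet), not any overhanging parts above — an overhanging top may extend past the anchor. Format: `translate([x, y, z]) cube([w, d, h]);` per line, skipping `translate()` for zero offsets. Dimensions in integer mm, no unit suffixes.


translate([427, 423, 737]) cube([679, 507, 33]);
translate([450, 446, 0]) cube([80, 80, 737]);
translate([1003, 446, 0]) cube([80, 80, 737]);
translate([450, 827, 0]) cube([80, 80, 737]);
translate([1003, 827, 0]) cube([80, 80, 737]);


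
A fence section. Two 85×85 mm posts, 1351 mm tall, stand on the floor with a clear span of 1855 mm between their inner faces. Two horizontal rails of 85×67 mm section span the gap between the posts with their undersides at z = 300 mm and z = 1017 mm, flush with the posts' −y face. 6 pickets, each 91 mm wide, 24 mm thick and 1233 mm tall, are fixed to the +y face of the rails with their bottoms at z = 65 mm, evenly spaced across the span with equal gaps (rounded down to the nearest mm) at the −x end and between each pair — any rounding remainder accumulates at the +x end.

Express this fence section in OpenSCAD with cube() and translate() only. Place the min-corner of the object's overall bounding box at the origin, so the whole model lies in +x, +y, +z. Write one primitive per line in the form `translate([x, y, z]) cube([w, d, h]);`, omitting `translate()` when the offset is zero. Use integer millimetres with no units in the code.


cube([85, 85, 1351]);
translate([1940, 0, 0]) cube([85, 85, 1351]);
translate([85, 0, 300]) cube([1855, 85, 67]);
translate([85, 0, 1017]) cube([1855, 85, 67]);
translate([272, 85, 65]) cube([91, 24, 1233]);
translate([550, 85, 65]) cube([91, 24, 1233]);
translate([828, 85, 65]) cube([91, 24, 1233]);
translate([1106, 85, 65]) cube([91, 24, 1233]);
translate([1384, 85, 65]) cube([91, 24, 1233]);
translate([1662, 85, 65]) cube([91, 24, 1233]);


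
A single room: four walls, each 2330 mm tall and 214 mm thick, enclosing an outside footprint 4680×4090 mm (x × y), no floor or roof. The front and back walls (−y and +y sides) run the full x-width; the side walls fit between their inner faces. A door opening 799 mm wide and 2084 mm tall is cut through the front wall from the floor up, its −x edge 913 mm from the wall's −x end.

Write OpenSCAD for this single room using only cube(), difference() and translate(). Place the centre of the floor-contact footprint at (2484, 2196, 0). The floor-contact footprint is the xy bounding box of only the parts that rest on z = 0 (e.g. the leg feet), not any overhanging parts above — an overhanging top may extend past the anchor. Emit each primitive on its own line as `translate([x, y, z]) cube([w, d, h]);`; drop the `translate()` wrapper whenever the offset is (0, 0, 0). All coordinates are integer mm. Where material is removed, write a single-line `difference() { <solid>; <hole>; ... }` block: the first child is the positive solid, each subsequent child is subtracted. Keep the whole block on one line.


difference() { translate([144, 151, 0]) cube([4680, 214, 2330]); translate([1057, 151, 0]) cube([799, 214, 2084]); }
translate([144, 4027, 0]) cube([4680, 214, 2330]);
translate([144, 365, 0]) cube([214, 3662, 2330]);
translate([4610, 365, 0]) cube([214, 3662, 2330]);


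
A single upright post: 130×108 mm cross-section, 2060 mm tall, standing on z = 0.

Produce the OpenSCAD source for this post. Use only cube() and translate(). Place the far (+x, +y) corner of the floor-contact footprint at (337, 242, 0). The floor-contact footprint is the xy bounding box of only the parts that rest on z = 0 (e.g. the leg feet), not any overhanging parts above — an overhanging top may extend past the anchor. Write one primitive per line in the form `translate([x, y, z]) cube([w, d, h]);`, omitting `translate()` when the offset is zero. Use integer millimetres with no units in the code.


translate([207, 134, 0]) cube([130, 108, 2060]);


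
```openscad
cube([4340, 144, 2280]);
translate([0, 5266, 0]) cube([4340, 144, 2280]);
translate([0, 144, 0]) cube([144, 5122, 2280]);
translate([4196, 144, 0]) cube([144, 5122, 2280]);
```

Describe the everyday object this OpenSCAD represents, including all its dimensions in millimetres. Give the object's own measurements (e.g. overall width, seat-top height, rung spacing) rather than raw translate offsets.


The wall frame of a small rectangular building: four walls, each 2280 mm tall and 144 mm thick, enclosing a footprint 4340 mm (x) by 5410 mm (y) outside-to-outside, with no floor or roof. The front and back walls (the −y and +y sides) span the full width; the two side walls fit between them.


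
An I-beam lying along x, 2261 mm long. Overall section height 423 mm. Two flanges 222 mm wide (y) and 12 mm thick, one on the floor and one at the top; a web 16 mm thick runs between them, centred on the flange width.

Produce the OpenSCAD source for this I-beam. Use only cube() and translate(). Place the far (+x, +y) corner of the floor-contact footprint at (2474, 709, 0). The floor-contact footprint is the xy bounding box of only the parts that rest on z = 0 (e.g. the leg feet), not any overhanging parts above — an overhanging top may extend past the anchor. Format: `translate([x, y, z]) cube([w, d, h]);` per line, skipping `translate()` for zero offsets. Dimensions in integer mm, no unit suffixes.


translate([213, 487, 0]) cube([2261, 222, 12]);
translate([213, 590, 12]) cube([2261, 16, 399]);
translate([213, 487, 411]) cube([2261, 222, 12]);


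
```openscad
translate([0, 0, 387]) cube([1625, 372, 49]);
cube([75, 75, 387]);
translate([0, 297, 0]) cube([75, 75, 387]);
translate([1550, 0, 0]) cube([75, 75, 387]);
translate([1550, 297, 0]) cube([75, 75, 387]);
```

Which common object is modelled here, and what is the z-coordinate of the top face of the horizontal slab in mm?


A bench. The seat-top height is 436 mm.

A long slab on four corner posts — a bench. The slab sits at z = 387 with thickness 49, so the top is 387 + 49 = 436 mm.


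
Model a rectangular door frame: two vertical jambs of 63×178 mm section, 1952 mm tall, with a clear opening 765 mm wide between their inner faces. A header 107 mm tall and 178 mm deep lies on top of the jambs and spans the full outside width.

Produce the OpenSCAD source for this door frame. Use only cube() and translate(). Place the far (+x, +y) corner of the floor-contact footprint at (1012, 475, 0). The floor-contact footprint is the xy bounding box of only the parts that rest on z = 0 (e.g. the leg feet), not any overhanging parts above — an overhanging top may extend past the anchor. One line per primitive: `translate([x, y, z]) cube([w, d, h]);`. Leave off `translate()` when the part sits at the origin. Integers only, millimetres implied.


translate([121, 297, 0]) cube([63, 178, 1952]);
translate([949, 297, 0]) cube([63, 178, 1952]);
translate([121, 297, 1952]) cube([891, 178, 107]);


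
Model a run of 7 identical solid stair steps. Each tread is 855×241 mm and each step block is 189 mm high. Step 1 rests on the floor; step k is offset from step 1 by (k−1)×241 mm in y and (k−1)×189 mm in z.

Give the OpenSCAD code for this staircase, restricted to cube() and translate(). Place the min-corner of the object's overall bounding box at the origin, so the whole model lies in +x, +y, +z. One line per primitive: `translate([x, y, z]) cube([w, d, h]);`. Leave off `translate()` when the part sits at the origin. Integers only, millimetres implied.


cube([855, 241, 189]);
translate([0, 241, 189]) cube([855, 241, 189]);
translate([0, 482, 378]) cube([855, 241, 189]);
translate([0, 723, 567]) cube([855, 241, 189]);
translate([0, 964, 756]) cube([855, 241, 189]);
translate([0, 1205, 945]) cube([855, 241, 189]);
translate([0, 1446, 1134]) cube([855, 241, 189]);


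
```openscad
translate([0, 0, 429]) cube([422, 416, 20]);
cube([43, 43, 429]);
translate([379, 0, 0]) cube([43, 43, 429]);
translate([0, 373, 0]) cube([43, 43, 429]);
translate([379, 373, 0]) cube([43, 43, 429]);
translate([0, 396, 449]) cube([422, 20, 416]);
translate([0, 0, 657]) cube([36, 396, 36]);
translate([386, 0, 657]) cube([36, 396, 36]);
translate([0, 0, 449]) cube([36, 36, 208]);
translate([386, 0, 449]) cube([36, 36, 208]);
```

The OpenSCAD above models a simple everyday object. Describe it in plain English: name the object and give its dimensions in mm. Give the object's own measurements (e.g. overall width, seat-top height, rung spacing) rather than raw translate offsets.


A chair. The seat is a 422×416×20 mm slab with its top at z = 449 mm, on four 43×43 mm corner legs (flush with the seat edges, standing on z = 0). A flat backrest 20 mm thick, 416 mm tall, spans the full seat width and rises from the seat top along its +y edge, rear face flush with the rear of the seat. Two armrests of 36×36 mm section run along each side from the seat's front edge to the front of the backrest, top faces 244 mm above the seat top and outer faces flush with the seat's x-edges; a 36×36 mm post under the front of each armrest stands on the seat at the front corner.


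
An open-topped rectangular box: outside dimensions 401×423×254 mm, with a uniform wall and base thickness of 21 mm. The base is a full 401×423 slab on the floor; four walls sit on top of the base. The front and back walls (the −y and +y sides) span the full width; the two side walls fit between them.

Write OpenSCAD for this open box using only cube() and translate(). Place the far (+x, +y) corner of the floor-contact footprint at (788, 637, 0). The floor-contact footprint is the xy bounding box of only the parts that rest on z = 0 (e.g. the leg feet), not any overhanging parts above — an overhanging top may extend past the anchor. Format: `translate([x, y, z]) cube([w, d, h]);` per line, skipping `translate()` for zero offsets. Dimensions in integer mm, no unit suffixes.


translate([387, 214, 0]) cube([401, 423, 21]);
translate([387, 214, 21]) cube([401, 21, 233]);
translate([387, 616, 21]) cube([401, 21, 233]);
translate([387, 235, 21]) cube([21, 381, 233]);
translate([767, 235, 21]) cube([21, 381, 233]);


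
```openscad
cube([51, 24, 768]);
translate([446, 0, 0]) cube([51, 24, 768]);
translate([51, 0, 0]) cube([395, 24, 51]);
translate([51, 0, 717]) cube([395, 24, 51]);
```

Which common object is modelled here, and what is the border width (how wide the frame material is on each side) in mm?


A picture frame. The border width is 51 mm.

Four thin pieces enclosing a rectangular opening — a picture frame. The two full-height stiles are 768 mm tall; the top rail sits at z = 717 and is 51 mm tall, so the border above the opening is 768 − 717 = 51 mm, matching the stile x-width.


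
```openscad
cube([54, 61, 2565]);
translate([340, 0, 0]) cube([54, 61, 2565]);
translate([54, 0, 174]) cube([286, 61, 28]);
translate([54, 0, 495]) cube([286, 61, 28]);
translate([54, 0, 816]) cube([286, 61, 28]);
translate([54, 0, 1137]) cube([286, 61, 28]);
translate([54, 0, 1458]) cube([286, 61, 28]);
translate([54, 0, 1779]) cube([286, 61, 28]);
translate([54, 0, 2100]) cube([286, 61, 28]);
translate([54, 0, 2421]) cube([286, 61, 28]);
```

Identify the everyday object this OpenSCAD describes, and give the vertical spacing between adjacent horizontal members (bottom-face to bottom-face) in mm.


A ladder. The rung spacing is 321 mm.

Two tall 54×61 posts with 8 short bars between them — a ladder. Adjacent rungs sit at z = 174 and z = 495, so the spacing is 495 − 174 = 321 mm.


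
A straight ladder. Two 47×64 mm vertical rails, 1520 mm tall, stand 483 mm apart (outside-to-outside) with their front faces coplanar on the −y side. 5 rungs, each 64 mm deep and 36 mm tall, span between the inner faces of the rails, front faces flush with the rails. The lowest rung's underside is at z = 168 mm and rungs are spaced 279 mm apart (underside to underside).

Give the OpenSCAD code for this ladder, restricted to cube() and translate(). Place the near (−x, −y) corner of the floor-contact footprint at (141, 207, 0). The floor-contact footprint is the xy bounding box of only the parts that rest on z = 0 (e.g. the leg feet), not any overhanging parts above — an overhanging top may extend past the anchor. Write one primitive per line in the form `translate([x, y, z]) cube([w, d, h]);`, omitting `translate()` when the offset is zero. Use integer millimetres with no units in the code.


// rung span = 483 - 2*47 = 389
// rung[k] z = 168 + k*279
translate([141, 207, 0]) cube([47, 64, 1520]);
translate([577, 207, 0]) cube([47, 64, 1520]);
translate([188, 207, 168]) cube([389, 64, 36]);
translate([188, 207, 447]) cube([389, 64, 36]);
translate([188, 207, 726]) cube([389, 64, 36]);
translate([188, 207, 1005]) cube([389, 64, 36]);
translate([188, 207, 1284]) cube([389, 64, 36]);
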